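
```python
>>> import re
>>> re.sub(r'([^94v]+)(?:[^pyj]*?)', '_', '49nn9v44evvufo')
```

'49_9v44_vv_'

The `?` after the quantifier makes it lazy — it takes as little as possible before letting the rest of the pattern try.
Each match is replaced by '_'.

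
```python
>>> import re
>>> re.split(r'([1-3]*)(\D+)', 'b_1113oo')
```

['', '', 'b_', '', '1113', 'oo', '']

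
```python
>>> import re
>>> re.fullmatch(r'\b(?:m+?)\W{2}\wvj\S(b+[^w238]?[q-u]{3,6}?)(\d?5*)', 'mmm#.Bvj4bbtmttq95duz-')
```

None

Pattern: a word boundary (`\b`, zero-width); then one or more of a literal 'm' (lazy) (non-capturing group); then exactly 2 of a non-word character; then a word character, then the literal 'vj', then a non-whitespace character; then one or more of the literal 'b', then optionally any character except [w238], then 3 to 6 of a character in [q-u] (lazy) (captured); then optionally a digit, then zero or more of a literal '5' (captured).
`re.fullmatch` requires the pattern to consume the entire string.
Here the string isn't matched end-to-end, so the call returns None.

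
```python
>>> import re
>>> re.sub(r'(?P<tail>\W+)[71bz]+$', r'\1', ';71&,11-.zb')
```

Pattern: one or more of a non-word character (captured as 'tail'); then one or more of one of [71bz]; then anchored at the end.
Matches: at [7:11] → '-.zb'.
`\1` in the replacement pulls in group 1's text for each match.

';71&,11-.'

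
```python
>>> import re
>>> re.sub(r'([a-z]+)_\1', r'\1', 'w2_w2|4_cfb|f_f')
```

`\1` has to match the exact text group 1 already captured.
Matches: at [12:15] → 'f_f'.
The replacement refers to a captured group, so each match is rewritten using its own captured text.

'w2_w2|4_cfb|f'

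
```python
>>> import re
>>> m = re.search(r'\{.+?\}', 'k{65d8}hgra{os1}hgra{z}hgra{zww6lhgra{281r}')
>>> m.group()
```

A non-greedy quantifier consumes as few characters as it can — just enough that the remainder of the pattern still matches from where it stops; whatever follows it matches normally.
The match spans [1:7] → '{65d8}'.

'{65d8}'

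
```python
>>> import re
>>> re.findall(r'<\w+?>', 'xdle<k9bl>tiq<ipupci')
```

Scanning left to right: at [4:10] → '<k9bl>'.
Since nothing is captured, `findall` lists the 1 matched substring directly.

['<k9bl>']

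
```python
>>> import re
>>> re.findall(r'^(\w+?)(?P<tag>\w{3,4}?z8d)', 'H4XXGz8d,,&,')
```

[('H', '4XXGz8d')]

Pattern: anchored at the start of the string; then one or more of a word character (lazy) (captured); then 3 to 4 of a word character (lazy), then the literal 'z8d' (captured as 'tag').
Walking the string: at [0:8] match 'H4XXGz8d', groups = ('H', '4XXGz8d').
2 groups means the one result is a tuple of 2 captured strings — 1 here.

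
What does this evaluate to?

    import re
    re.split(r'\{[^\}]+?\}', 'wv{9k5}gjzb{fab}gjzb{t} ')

['wv', 'gjzb', 'gjzb', ' ']

Matches to split on: at [2:7] → '{9k5}'; at [11:16] → '{fab}'; at [20:23] → '{t}'.
`split` removes every match and returns the 4 fragments in between.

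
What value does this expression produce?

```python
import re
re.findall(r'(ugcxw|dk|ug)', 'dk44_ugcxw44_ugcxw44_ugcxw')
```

The regex engine tests alternatives in the order written; an earlier branch that matches wins even if a later one would match more.
Scanning left to right: at [0:2] match 'dk', group 1 = 'dk'; at [5:10] match 'ugcxw', group 1 = 'ugcxw'; at [13:18] match 'ugcxw', group 1 = 'ugcxw'; at [21:26] match 'ugcxw', group 1 = 'ugcxw'.
With a single group, `findall` returns only what that group captured — 4 items.

['dk', 'ugcxw', 'ugcxw', 'ugcxw']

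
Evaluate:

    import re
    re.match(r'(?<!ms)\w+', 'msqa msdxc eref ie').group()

A negative assertion filters positions out without eating any characters.
`match` is anchored at position 0; if the pattern doesn't fit there, it returns None.
The match spans [0:4] → 'msqa'.

'msqa'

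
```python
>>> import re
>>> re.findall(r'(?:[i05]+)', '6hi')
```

`findall` yields the raw match text (1 of them) because the pattern has no groups.

['i']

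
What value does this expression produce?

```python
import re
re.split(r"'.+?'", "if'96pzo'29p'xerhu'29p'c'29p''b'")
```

['if', '29p', '29p', '29p', '']

With the lazy modifier that quantifier settles for the fewest repetitions that let the rest of the pattern succeed (the atoms after it are unaffected and can still be greedy).
Each match becomes a cut point; 5 segments remain.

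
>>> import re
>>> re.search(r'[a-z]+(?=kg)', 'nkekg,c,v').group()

Lookahead/lookbehind check context without consuming it, so the matched span excludes the asserted characters.
Unlike `match`, `search` isn't anchored — it looks for the pattern anywhere in the string.
The match spans [0:3] → 'nke'.

'nke'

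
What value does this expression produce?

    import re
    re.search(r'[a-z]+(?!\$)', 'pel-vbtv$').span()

`(?!…)`/`(?<!…)` only lets a position through if the neighbouring text does NOT match; no characters are consumed.
`search` walks the string left to right and returns the first match it finds.
The match spans [0:3] → 'pel'.

(0, 3)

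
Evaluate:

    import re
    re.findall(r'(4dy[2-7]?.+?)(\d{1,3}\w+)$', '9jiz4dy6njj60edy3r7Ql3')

This matches the literal '4dy', then optionally a character in [2-7], then one or more of any character (lazy) (captured); then 1 to 3 of a digit, then one or more of a word character (captured); then anchored at the end.
Matches: at [4:22] match '4dy6njj60edy3r7Ql3', groups = ('4dy6njj', '60edy3r7Ql3').
`findall` packs the 2 group values into a tuple for every match.

[('4dy6njj', '60edy3r7Ql3')]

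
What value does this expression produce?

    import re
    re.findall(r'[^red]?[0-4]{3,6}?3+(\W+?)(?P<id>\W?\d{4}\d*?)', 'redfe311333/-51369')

[('/', '-5136')]

Pattern: optionally any character except [red], then 3 to 6 of a character in [0-4] (lazy), then one or more of a literal '3'; then one or more of a non-word character (lazy) (captured); then optionally a non-word character, then exactly 4 of a digit, then zero or more of a digit (lazy) (captured as 'id').
A `+?`/`*?`/`{m,n}?` starts at its minimum and grows only as far as needed for what follows to match.
Matches: at [5:17] match '311333/-5136', groups = ('/', '-5136').
`findall` packs the 2 group values into a tuple for every match.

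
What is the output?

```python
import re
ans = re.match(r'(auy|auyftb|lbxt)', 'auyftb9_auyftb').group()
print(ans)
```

Alternation tries branches left to right and keeps the first one that lets the overall match succeed at that position.
`re.match` won't scan ahead — the pattern has to work from the very first character.
The match spans [0:3] → 'auy'.
Captured: group 1 = 'auy'.

auy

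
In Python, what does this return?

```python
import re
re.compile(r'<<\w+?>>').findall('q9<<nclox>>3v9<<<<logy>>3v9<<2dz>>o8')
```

Walking the string: at [2:11] → '<<nclox>>'; at [16:24] → '<<logy>>'; at [27:34] → '<<2dz>>'.
No capturing groups, so `findall` returns the 3 full match strings.

['<<nclox>>', '<<logy>>', '<<2dz>>']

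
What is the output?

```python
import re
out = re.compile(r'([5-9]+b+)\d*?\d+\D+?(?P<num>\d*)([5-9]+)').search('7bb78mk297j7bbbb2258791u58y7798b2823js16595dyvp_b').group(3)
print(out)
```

7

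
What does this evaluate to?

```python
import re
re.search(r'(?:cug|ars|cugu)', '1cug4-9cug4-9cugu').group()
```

'cug'

`re.search` scans for the first position where the pattern succeeds.
The match spans [1:4] → 'cug'.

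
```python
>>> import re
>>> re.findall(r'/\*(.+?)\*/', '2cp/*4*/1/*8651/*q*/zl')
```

The `?` after the quantifier makes it lazy — it takes as little as possible before letting the rest of the pattern try.
Matches: at [3:8] match '/*4*/', group 1 = '4'; at [9:20] match '/*8651/*q*/', group 1 = '8651/*q'.
`findall` collects group 1 from each match (2 total).

['4', '8651/*q']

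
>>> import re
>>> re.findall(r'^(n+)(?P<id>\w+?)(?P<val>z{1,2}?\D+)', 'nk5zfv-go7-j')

[('n', 'k5', 'zfv-go')]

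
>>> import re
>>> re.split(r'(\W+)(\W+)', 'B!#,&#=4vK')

['B', '!#,&#', '=', '4vK']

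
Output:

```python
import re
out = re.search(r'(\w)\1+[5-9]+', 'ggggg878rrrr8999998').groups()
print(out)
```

After group 1 captures some text, `\1` only succeeds where that same text appears again.
`re.search` scans for the first position where the pattern succeeds.
The match spans [0:8] → 'ggggg878'.
Captured: group 1 = 'g'.

('g',)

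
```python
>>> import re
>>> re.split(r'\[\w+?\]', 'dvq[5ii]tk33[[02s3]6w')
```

['dvq', 'tk33[', '6w']

Matches to split on: at [3:8] → '[5ii]'; at [13:19] → '[02s3]'.
Splitting on the pattern gives 3 pieces.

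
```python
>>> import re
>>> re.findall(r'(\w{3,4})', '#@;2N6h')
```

Because there's exactly one group, `findall` drops the full match and keeps group 1 from the one hit.

['2N6h']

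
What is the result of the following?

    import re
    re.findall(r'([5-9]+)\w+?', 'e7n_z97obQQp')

['7', '97']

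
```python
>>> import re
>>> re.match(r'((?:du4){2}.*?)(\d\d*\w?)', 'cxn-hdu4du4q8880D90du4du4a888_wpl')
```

With `match`, the pattern is implicitly anchored at the beginning.
Here the pattern fails at index 0, so the call returns None.

None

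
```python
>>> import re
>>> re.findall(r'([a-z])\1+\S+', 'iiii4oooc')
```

['i']

After group 1 captures some text, `\1` only succeeds where that same text appears again.
One capturing group, so `findall` returns just the captured substring from the one match — 1 in all.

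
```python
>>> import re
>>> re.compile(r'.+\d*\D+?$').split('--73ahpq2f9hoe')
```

Each match becomes a cut point; 2 segments remain.

['', '']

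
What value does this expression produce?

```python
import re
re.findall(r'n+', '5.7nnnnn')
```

['nnnnn']

With no groups in the pattern, `findall` gives back each whole match — 1 here.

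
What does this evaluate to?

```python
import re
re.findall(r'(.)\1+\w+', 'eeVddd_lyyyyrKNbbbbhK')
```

['e']

After group 1 captures some text, `\1` only succeeds where that same text appears again.
Scanning left to right: at [0:21] match 'eeVddd_lyyyyrKNbbbbhK', group 1 = 'e'.
Because there's exactly one group, `findall` drops the full match and keeps group 1 from the one hit.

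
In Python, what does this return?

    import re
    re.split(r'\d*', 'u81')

['', 'u', '', '']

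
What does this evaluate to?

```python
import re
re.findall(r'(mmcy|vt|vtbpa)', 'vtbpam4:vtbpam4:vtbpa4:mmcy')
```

['vt', 'vt', 'vt', 'mmcy']

`|` is ordered: at each position the engine commits to the first alternative that works.
One capturing group, so `findall` returns just the captured substring from each match — 4 in all.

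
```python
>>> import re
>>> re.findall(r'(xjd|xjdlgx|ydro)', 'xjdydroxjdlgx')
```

['xjd', 'ydro', 'xjd']

The regex engine tests alternatives in the order written; an earlier branch that matches wins even if a later one would match more.
Matches: at [0:3] match 'xjd', group 1 = 'xjd'; at [3:7] match 'ydro', group 1 = 'ydro'; at [7:10] match 'xjd', group 1 = 'xjd'.
Because there's exactly one group, `findall` drops the full match and keeps group 1 from each hit.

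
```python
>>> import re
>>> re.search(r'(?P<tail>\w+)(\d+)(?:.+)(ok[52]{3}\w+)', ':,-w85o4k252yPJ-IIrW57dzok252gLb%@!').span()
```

(3, 32)

Pattern: one or more of a word character (captured as 'tail'); then one or more of a digit (captured); then one or more of any character (non-capturing group); then the literal 'ok', then exactly 3 of one of [52], then one or more of a word character (captured).
`re.search` tries every starting position until one works.
The match spans [3:32] → 'w85o4k252yPJ-IIrW57dzok252gLb'.
Captured: group 1 = 'w85o4k25', group 2 = '2', group 3 = 'ok252gLb'.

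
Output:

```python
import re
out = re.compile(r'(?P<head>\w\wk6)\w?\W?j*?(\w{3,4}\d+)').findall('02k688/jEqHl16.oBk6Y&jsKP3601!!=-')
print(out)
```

A `+?`/`*?`/`{m,n}?` starts at its minimum and grows only as far as needed for what follows to match.
With 2 capturing groups, `findall` returns a 2-tuple per match.

[('oBk6', 'jsKP3601')]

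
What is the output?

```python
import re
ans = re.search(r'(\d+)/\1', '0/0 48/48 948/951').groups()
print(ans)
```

The match spans [0:3] → '0/0'.
Captured: group 1 = '0'.

('0',)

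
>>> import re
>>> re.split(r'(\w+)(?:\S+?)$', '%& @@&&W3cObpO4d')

Pattern: one or more of a word character (captured); then one or more of a non-whitespace character (lazy) (non-capturing group); then anchored at the end.
Matches to split on: at [7:16] → 'W3cObpO4d'.
Because the pattern has a capturing group, `split` also inserts each captured text between the pieces.

['%& @@&&', 'W3cObpO4', '']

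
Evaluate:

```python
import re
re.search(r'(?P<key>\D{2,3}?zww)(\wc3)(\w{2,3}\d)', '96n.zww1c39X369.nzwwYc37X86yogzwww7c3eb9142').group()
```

'n.zww1c39X36'

Pattern: 2 to 3 of a non-digit (lazy), then the literal 'zww' (captured as 'key'); then a word character, then the literal 'c3' (captured); then 2 to 3 of a word character, then a digit (captured).
Unlike `match`, `search` isn't anchored — it looks for the pattern anywhere in the string.
The match spans [2:14] → 'n.zww1c39X36'.
Captured: group 1 = 'n.zww', group 2 = '1c3', group 3 = '9X36'.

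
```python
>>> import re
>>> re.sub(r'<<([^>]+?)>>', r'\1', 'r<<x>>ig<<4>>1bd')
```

'rxig41bd'

Matches: at [1:6] → '<<x>>'; at [8:13] → '<<4>>'.
`\1` in the replacement pulls in group 1's text for each match.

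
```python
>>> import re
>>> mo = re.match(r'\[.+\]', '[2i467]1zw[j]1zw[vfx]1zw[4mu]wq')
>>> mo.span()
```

(0, 29)

`match` is anchored at position 0; if the pattern doesn't fit there, it returns None.
The match spans [0:29] → '[2i467]1zw[j]1zw[vfx]1zw[4mu]'.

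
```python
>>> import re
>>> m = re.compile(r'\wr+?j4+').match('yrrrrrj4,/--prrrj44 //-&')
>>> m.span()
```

(0, 8)

The pattern matches a word character, then one or more of a literal 'r' (lazy), then the literal 'j'; then one or more of a literal '4'.
`re.match` won't scan ahead — the pattern has to work from the very first character.
The match spans [0:8] → 'yrrrrrj4'.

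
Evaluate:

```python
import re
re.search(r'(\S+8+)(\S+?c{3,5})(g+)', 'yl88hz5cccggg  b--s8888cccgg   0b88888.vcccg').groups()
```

('yl88', 'hz5ccc', 'ggg')

This matches one or more of a non-whitespace character, then one or more of the literal '8' (captured); then one or more of a non-whitespace character (lazy), then 3 to 5 of the literal 'c' (captured); then one or more of a literal 'g' (captured).
Unlike `match`, `search` isn't anchored — it looks for the pattern anywhere in the string.
The match spans [0:13] → 'yl88hz5cccggg'.
Captured: group 1 = 'yl88', group 2 = 'hz5ccc', group 3 = 'ggg'.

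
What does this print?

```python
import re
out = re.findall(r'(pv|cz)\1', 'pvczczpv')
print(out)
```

['cz']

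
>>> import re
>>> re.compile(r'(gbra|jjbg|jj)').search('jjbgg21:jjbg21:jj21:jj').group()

'jjbg'

Alternation isn't longest-match — the leftmost alternative that fits at this position is chosen.
`re.search` scans for the first position where the pattern succeeds.
The match spans [0:4] → 'jjbg'.
Captured: group 1 = 'jjbg'.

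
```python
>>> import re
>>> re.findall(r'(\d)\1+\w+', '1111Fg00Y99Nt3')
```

['1']

A backreference is literal: `\1` must see the identical characters the first group matched.
Matches: at [0:14] match '1111Fg00Y99Nt3', group 1 = '1'.
With a single group, `findall` returns only what that group captured — 1 item.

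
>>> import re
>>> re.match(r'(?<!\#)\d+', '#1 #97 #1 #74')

`match` is anchored at position 0; if the pattern doesn't fit there, it returns None.
Here the pattern fails at index 0, so the call returns None.

None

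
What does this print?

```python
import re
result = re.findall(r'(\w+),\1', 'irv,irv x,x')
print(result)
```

['irv', 'x']

After group 1 captures some text, `\1` only succeeds where that same text appears again.
Matches: at [0:7] match 'irv,irv', group 1 = 'irv'; at [8:11] match 'x,x', group 1 = 'x'.
Because there's exactly one group, `findall` drops the full match and keeps group 1 from each hit.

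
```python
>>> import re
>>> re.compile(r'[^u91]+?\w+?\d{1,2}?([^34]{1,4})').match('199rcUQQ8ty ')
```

None

`match` is anchored at position 0; if the pattern doesn't fit there, it returns None.
Here position 0 doesn't satisfy it, so the call returns None.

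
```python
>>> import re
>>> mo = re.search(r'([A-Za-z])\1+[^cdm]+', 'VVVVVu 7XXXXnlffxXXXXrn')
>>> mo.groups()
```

The match spans [0:23] → 'VVVVVu 7XXXXnlffxXXXXrn'.
Captured: group 1 = 'V'.

('V',)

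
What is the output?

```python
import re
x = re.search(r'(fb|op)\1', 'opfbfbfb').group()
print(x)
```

`\1` is not a pattern — it's the concrete string captured by group 1, re-applied verbatim.
Unlike `match`, `search` isn't anchored — it looks for the pattern anywhere in the string.
The match spans [2:6] → 'fbfb'.
Captured: group 1 = 'fb'.

fbfb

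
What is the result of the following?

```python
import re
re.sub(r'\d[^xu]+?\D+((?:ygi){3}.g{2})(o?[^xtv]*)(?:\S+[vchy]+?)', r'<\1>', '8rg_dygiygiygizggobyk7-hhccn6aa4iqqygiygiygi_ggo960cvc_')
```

Pattern: a digit, then one or more of any character except [xu] (lazy), then one or more of a non-digit; then the literal 'ygi' repeated 3 times, then any character, then exactly 2 of the literal 'g' (captured); then optionally a literal 'o', then zero or more of any character except [xtv] (captured); then one or more of a non-whitespace character, then one or more of one of [vchy] (lazy) (non-capturing group).
Matches: at [0:54] → '8rg_dygiygiygizggobyk7-hhccn6aa4iqqygiygiygi_ggo960cvc'.
`\1` in the replacement pulls in group 1's text for each match.

'<ygiygiygizgg>_'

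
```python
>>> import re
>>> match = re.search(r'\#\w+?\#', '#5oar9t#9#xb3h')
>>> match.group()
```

Unlike `match`, `search` isn't anchored — it looks for the pattern anywhere in the string.
The match spans [0:8] → '#5oar9t#'.

'#5oar9t#'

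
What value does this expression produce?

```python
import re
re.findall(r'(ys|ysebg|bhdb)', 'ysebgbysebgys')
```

The regex engine tests alternatives in the order written; an earlier branch that matches wins even if a later one would match more.
Walking the string: at [0:2] match 'ys', group 1 = 'ys'; at [6:8] match 'ys', group 1 = 'ys'; at [11:13] match 'ys', group 1 = 'ys'.
With a single group, `findall` returns only what that group captured — 3 items.

['ys', 'ys', 'ys']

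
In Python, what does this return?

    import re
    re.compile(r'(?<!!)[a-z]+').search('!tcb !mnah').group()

The negative lookahead/lookbehind blocks any match where the forbidden context is present.
`re.search` scans for the first position where the pattern succeeds.
The match spans [2:4] → 'cb'.

'cb'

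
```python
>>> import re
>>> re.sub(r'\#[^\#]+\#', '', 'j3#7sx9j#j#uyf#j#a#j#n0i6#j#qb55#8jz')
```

'j3jjjj8jz'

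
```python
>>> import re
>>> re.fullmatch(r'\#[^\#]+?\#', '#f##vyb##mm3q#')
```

None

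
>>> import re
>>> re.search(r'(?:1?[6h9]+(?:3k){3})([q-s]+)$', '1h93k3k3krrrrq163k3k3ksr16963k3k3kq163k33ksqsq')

None

Pattern: optionally a literal '1', then one or more of one of [6h9], then the literal '3k' repeated 3 times (non-capturing group); then one or more of a character in [q-s] (captured); then anchored at the end.
`re.search` tries every starting position until one works.
Here no position works, so the call returns None.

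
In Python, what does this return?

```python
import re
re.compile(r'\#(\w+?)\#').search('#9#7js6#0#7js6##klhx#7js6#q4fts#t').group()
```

The match spans [0:3] → '#9#'.

'#9#'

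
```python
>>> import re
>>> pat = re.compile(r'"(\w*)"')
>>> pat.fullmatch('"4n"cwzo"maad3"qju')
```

None

`re.fullmatch` is like wrapping the pattern in `^…$` (in single-line mode).
Here the pattern can't cover the whole string, so the call returns None.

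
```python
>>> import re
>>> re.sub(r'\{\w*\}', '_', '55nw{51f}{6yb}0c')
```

'55nw__0c'

Matches: at [4:9] → '{51f}'; at [9:14] → '{6yb}'.
Every occurrence is swapped for '_'.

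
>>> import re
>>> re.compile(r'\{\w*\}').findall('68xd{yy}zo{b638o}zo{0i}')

['{yy}', '{b638o}', '{0i}']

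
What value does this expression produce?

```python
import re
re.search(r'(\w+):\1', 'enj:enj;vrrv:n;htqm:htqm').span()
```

After group 1 captures some text, `\1` only succeeds where that same text appears again.
`re.search` tries every starting position until one works.
The match spans [0:7] → 'enj:enj'.
Captured: group 1 = 'enj'.

(0, 7)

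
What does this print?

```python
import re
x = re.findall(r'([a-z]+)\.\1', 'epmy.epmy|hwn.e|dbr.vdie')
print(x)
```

['epmy']

The backreference `\1` re-matches whatever the first group consumed, character for character.
`findall` collects group 1 from the one match (1 total).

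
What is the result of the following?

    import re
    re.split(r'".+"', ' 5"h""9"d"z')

[' 5', 'z']

Matches to split on: at [2:10] → '"h""9"d"'.
`split` removes every match and returns the 2 fragments in between.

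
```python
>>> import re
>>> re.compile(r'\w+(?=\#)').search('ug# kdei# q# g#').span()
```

(0, 2)

The `(?=…)`/`(?<=…)` assertion just peeks at neighbouring text; it doesn't advance the match position.
The match spans [0:2] → 'ug'.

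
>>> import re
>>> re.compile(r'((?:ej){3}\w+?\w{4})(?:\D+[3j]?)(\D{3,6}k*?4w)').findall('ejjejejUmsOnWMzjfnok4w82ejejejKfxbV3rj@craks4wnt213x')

[('ejejejKfxbV3', 'aks4w')]

A non-greedy quantifier consumes as few characters as it can — just enough that the remainder of the pattern still matches from where it stops; whatever follows it matches normally.
2 groups means the one result is a tuple of 2 captured strings — 1 here.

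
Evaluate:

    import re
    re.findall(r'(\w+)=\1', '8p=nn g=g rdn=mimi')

['g']

The backreference `\1` re-matches whatever the first group consumed, character for character.
Scanning left to right: at [6:9] match 'g=g', group 1 = 'g'.
`findall` collects group 1 from the one match (1 total).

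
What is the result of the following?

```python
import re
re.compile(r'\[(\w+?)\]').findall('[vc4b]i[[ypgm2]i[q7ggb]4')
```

Walking the string: at [0:6] match '[vc4b]', group 1 = 'vc4b'; at [8:15] match '[ypgm2]', group 1 = 'ypgm2'; at [16:23] match '[q7ggb]', group 1 = 'q7ggb'.
With a single group, `findall` returns only what that group captured — 3 items.

['vc4b', 'ypgm2', 'q7ggb']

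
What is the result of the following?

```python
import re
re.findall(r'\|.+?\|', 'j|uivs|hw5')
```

Walking the string: at [1:7] → '|uivs|'.
No capturing groups, so `findall` returns the 1 full match string.

['|uivs|']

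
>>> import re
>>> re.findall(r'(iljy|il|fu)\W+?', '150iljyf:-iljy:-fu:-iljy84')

['iljy', 'fu']

Scanning left to right: at [10:15] match 'iljy:', group 1 = 'iljy'; at [16:19] match 'fu:', group 1 = 'fu'.
`findall` collects group 1 from each match (2 total).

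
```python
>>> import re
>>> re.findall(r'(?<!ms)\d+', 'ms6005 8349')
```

The negative lookahead/lookbehind blocks any match where the forbidden context is present.
Scanning left to right: at [3:6] → '005'; at [7:11] → '8349'.
Since nothing is captured, `findall` lists the 2 matched substrings directly.

['005', '8349']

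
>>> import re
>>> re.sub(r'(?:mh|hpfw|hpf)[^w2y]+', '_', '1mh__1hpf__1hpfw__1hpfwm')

'1_w__1_'

Matches: at [1:15] → 'mh__1hpf__1hpf'; at [19:24] → 'hpfwm'.
Each match is replaced by '_'.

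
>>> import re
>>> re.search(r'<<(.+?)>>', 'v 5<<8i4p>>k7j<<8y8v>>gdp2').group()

A non-greedy quantifier consumes as few characters as it can — just enough that the remainder of the pattern still matches from where it stops; whatever follows it matches normally.
The match spans [3:11] → '<<8i4p>>'.

'<<8i4p>>'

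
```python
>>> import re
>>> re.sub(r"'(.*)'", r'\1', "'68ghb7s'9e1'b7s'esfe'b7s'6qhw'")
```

"68ghb7s'9e1'b7s'esfe'b7s'6qhw"

`\1` in the replacement pulls in group 1's text for each match.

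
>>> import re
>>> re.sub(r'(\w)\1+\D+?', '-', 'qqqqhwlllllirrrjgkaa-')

The backreference `\1` re-matches whatever the first group consumed, character for character.
Matches: at [0:5] → 'qqqqh'; at [6:12] → 'llllli'; at [12:16] → 'rrrj'; at [18:21] → 'aa-'.
`sub` substitutes '-' at each match site.

'-w--gk-'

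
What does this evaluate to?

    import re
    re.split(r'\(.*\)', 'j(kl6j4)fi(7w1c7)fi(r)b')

['j', 'b']

Matches to split on: at [1:22] → '(kl6j4)fi(7w1c7)fi(r)'.
Each match becomes a cut point; 2 segments remain.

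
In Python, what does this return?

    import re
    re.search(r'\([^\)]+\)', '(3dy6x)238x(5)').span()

(0, 7)

The match spans [0:7] → '(3dy6x)'.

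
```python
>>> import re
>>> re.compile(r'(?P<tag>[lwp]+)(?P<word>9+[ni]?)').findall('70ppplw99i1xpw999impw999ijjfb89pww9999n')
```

[('ppplw', '99i'), ('pw', '999i'), ('pw', '999i'), ('pww', '9999n')]

Multiple groups make `findall` return tuples — one 2-tuple for each match.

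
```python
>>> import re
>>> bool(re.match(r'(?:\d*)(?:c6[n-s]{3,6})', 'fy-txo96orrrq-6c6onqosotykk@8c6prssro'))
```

`match` is anchored at position 0; if the pattern doesn't fit there, it returns None.
Here the string doesn't start with a match, so the call returns None, and `bool(None)` is False.

False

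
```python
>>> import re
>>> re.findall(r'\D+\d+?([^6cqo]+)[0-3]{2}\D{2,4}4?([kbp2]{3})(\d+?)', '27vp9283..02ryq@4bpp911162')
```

A `+?`/`*?`/`{m,n}?` starts at its minimum and grows only as far as needed for what follows to match.
`findall` packs the 3 group values into a tuple for every match.

[('283..', 'bpp', '9')]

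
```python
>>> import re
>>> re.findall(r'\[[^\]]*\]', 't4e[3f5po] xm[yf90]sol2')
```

['[3f5po]', '[yf90]']

Walking the string: at [3:10] → '[3f5po]'; at [13:19] → '[yf90]'.
With no groups in the pattern, `findall` gives back each whole match — 2 here.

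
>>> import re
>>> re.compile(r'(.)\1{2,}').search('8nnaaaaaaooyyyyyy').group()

After group 1 captures some text, `\1` only succeeds where that same text appears again.
`re.search` tries every starting position until one works.
The match spans [3:9] → 'aaaaaa'.
Captured: group 1 = 'a'.

'aaaaaa'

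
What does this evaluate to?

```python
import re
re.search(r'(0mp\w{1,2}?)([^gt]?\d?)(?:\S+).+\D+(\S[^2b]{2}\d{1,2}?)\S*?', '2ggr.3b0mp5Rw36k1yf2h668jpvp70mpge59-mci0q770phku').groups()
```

('0mp5', 'R', '0q77')

The match spans [7:44] → '0mp5Rw36k1yf2h668jpvp70mpge59-mci0q77'.
Captured: group 1 = '0mp5', group 2 = 'R', group 3 = '0q77'.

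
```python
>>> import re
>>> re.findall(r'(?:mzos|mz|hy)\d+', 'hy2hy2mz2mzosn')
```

['hy2', 'hy2', 'mz2']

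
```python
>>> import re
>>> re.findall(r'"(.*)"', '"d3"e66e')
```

Walking the string: at [0:4] match '"d3"', group 1 = 'd3'.
With a single group, `findall` returns only what that group captured — 1 item.

['d3']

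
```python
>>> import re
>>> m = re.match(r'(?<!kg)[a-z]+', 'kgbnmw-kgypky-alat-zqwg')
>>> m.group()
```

The negative lookahead/lookbehind blocks any match where the forbidden context is present.
`re.match` won't scan ahead — the pattern has to work from the very first character.
The match spans [0:6] → 'kgbnmw'.

'kgbnmw'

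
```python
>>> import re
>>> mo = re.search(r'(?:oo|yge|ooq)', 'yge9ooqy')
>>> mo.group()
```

`search` walks the string left to right and returns the first match it finds.
The match spans [0:3] → 'yge'.

'yge'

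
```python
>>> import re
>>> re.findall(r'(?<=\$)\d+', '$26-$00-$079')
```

['26', '00', '079']

The lookaround is zero-width — it requires the adjacent text to match without consuming it, so the asserted text isn't part of the match.
Matches: at [1:3] → '26'; at [5:7] → '00'; at [9:12] → '079'.
`findall` yields the raw match text (3 of them) because the pattern has no groups.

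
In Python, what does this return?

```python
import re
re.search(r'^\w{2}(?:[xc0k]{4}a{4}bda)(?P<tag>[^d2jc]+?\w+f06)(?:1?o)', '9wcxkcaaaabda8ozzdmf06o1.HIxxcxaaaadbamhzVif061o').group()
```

'9wcxkcaaaabda8ozzdmf06o'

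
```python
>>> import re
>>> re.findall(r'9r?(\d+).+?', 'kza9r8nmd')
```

['8']

This matches the literal '9', then optionally the literal 'r'; then one or more of a digit (captured); then one or more of any character (lazy).
Walking the string: at [3:7] match '9r8n', group 1 = '8'.
With a single group, `findall` returns only what that group captured — 1 item.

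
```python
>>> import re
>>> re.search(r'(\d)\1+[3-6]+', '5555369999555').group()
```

'555536'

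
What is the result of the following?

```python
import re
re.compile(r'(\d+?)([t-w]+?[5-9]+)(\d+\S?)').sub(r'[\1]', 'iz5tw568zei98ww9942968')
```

Pattern: one or more of a digit (lazy) (captured); then one or more of a character in [t-w] (lazy), then one or more of a character in [5-9] (captured); then one or more of a digit, then optionally a non-whitespace character (captured).
The replacement refers to a captured group, so each match is rewritten using its own captured text.

'iz[5]ei[98]'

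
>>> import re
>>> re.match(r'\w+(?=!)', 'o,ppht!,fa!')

None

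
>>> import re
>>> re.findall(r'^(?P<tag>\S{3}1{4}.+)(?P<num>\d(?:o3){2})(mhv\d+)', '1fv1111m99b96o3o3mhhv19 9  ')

Multiple groups make `findall` return tuples — one 3-tuple for each match.
Nothing in the string satisfies the pattern, so the list is empty.

[]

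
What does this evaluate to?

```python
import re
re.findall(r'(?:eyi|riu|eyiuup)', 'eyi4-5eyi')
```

['eyi', 'eyi']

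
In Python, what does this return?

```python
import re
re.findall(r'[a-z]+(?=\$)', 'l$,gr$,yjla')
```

Lookahead/lookbehind check context without consuming it, so the matched span excludes the asserted characters.
No capturing groups, so `findall` returns the 2 full match strings.

['l', 'gr']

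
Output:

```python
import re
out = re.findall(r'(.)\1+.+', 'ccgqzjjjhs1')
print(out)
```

['c']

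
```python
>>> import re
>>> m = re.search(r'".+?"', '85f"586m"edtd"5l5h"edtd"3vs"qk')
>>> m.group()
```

With the lazy modifier that quantifier settles for the fewest repetitions that let the rest of the pattern succeed (the atoms after it are unaffected and can still be greedy).
`re.search` tries every starting position until one works.
The match spans [3:9] → '"586m"'.

'"586m"'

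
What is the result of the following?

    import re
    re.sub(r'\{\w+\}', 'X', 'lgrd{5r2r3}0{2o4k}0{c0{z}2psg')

'lgrdX0X0{c0X2psg'

Matches: at [4:11] → '{5r2r3}'; at [12:18] → '{2o4k}'; at [22:25] → '{z}'.
`sub` substitutes 'X' at each match site.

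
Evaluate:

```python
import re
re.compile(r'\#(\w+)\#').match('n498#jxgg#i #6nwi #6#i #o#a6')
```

`match` is anchored at position 0; if the pattern doesn't fit there, it returns None.
Here the pattern fails at index 0, so the call returns None.

None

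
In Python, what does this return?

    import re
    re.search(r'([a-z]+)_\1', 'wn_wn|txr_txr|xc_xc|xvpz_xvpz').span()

(0, 5)

After group 1 captures some text, `\1` only succeeds where that same text appears again.
`search` walks the string left to right and returns the first match it finds.
The match spans [0:5] → 'wn_wn'.
Captured: group 1 = 'wn'.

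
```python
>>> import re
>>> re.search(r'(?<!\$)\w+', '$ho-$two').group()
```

A negative assertion filters positions out without eating any characters.
The match spans [2:3] → 'o'.

'o'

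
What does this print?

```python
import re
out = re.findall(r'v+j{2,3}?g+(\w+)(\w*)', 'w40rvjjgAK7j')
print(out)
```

The pattern matches one or more of a literal 'v'; then 2 to 3 of a literal 'j' (lazy), then one or more of a literal 'g'; then one or more of a word character (captured); then zero or more of a word character (captured).
Matches: at [4:12] match 'vjjgAK7j', groups = ('AK7j', '').
`findall` packs the 2 group values into a tuple for every match.

[('AK7j', '')]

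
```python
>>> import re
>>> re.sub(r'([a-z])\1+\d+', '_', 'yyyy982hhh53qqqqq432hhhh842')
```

'____'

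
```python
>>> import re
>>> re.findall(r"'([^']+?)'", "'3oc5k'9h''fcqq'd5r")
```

One capturing group, so `findall` returns just the captured substring from each match — 2 in all.

['3oc5k', 'fcqq']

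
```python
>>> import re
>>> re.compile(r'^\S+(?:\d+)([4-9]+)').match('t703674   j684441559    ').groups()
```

The pattern matches anchored at the start of the string; then one or more of a non-whitespace character; then one or more of a digit (non-capturing group); then one or more of a character in [4-9] (captured).
`re.match` only tries the pattern at the start of the string.
The match spans [0:7] → 't703674'.
Captured: group 1 = '4'.

('4',)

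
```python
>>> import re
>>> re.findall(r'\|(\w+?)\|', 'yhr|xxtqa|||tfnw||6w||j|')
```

['xxtqa', 'tfnw', '6w', 'j']

Because there's exactly one group, `findall` drops the full match and keeps group 1 from each hit.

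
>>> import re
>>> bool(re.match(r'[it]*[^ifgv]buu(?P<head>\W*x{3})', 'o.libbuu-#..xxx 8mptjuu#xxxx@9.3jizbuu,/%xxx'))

False

`match` is anchored at position 0; if the pattern doesn't fit there, it returns None.
Here the string doesn't start with a match, so the call returns None, and `bool(None)` is False.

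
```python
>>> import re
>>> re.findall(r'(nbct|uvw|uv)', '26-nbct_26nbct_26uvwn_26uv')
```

Alternation tries branches left to right and keeps the first one that lets the overall match succeed at that position.
Matches: at [3:7] match 'nbct', group 1 = 'nbct'; at [10:14] match 'nbct', group 1 = 'nbct'; at [17:20] match 'uvw', group 1 = 'uvw'; at [24:26] match 'uv', group 1 = 'uv'.
One capturing group, so `findall` returns just the captured substring from each match — 4 in all.

['nbct', 'nbct', 'uvw', 'uv']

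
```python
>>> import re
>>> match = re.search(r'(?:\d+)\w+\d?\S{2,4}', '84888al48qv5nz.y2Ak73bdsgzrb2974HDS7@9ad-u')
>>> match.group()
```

'84888al48qv5nz.y2A'

The match spans [0:18] → '84888al48qv5nz.y2A'.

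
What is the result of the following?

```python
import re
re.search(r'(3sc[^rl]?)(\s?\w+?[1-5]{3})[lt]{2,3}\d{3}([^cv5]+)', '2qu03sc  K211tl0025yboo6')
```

This matches the literal '3sc', then optionally any character except [rl] (captured); then optionally whitespace, then one or more of a word character (lazy), then exactly 3 of a character in [1-5] (captured); then 2 to 3 of one of [lt], then exactly 3 of a digit; then one or more of any character except [cv5] (captured).
Here nothing in the string fits, so the call returns None.

None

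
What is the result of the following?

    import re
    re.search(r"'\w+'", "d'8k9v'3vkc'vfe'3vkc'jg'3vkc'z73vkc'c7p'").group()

"'8k9v'"

`search` walks the string left to right and returns the first match it finds.
The match spans [1:7] → "'8k9v'".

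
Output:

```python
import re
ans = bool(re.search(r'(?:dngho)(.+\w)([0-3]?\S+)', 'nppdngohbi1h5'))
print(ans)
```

False

Here nothing in the string fits, so the call returns None, and `bool(None)` is False.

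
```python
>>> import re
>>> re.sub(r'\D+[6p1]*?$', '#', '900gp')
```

'900#'

Each match is replaced by '#'.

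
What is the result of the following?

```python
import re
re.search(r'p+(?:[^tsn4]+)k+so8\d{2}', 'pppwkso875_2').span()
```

(0, 10)

Pattern: one or more of a literal 'p'; then one or more of any character except [tsn4] (non-capturing group); then one or more of the literal 'k', then the literal 'so8', then exactly 2 of a digit.
The match spans [0:10] → 'pppwkso875'.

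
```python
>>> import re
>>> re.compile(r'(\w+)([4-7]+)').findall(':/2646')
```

[('264', '6')]

Pattern: one or more of a word character (captured); then one or more of a character in [4-7] (captured).
Matches: at [2:6] match '2646', groups = ('264', '6').
2 groups means the one result is a tuple of 2 captured strings — 1 here.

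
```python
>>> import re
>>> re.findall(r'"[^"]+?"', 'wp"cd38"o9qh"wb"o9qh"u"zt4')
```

Walking the string: at [2:8] → '"cd38"'; at [12:16] → '"wb"'; at [20:23] → '"u"'.
Since nothing is captured, `findall` lists the 3 matched substrings directly.

['"cd38"', '"wb"', '"u"']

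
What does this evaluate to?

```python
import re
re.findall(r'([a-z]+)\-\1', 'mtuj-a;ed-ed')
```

After group 1 captures some text, `\1` only succeeds where that same text appears again.
Because there's exactly one group, `findall` drops the full match and keeps group 1 from the one hit.

['ed']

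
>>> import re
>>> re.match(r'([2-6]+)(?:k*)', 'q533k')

Pattern: one or more of a character in [2-6] (captured); then zero or more of a literal 'k' (non-capturing group).
With `match`, the pattern is implicitly anchored at the beginning.
Here the string doesn't start with a match, so the call returns None.

None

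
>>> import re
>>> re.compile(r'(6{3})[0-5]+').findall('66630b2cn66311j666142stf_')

The pattern matches exactly 3 of a literal '6' (captured); then one or more of a character in [0-5].
Scanning left to right: at [0:5] match '66630', group 1 = '666'; at [15:21] match '666142', group 1 = '666'.
With a single group, `findall` returns only what that group captured — 2 items.

['666', '666']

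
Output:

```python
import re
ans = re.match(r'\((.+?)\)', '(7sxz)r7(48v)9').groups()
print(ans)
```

('7sxz',)

The match spans [0:6] → '(7sxz)'.
Captured: group 1 = '7sxz'.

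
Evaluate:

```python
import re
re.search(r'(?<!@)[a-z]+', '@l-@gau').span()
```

The negative lookaround is zero-width — it rules out positions where the adjacent text would match, without consuming anything.
`re.search` tries every starting position until one works.
The match spans [5:7] → 'au'.

(5, 7)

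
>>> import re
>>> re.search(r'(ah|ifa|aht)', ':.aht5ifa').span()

(2, 4)

Alternation tries branches left to right and keeps the first one that lets the overall match succeed at that position.
The match spans [2:4] → 'ah'.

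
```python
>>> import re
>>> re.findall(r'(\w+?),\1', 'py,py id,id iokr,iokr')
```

['py', 'id', 'iokr']

A backreference is literal: `\1` must see the identical characters the first group matched.
Matches: at [0:5] match 'py,py', group 1 = 'py'; at [6:11] match 'id,id', group 1 = 'id'; at [12:21] match 'iokr,iokr', group 1 = 'iokr'.
Because there's exactly one group, `findall` drops the full match and keeps group 1 from each hit.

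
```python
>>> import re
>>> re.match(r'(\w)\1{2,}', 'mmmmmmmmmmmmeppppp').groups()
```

The match spans [0:12] → 'mmmmmmmmmmmm'.
Captured: group 1 = 'm'.

('m',)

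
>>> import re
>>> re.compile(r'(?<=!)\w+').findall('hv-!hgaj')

Lookahead/lookbehind check context without consuming it, so the matched span excludes the asserted characters.
No capturing groups, so `findall` returns the 1 full match string.

['hgaj']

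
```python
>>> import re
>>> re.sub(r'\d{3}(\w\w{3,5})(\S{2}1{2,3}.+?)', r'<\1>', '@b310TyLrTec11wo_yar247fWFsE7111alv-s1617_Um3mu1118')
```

'@b<TyLrT>o_yar<fWFsE>lv-s<7_Um3m>'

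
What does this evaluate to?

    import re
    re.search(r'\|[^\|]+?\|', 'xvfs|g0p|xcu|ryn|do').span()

(4, 9)

Unlike `match`, `search` isn't anchored — it looks for the pattern anywhere in the string.
The match spans [4:9] → '|g0p|'.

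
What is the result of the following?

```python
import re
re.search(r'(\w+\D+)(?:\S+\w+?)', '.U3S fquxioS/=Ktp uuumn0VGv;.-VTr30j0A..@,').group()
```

The pattern matches one or more of a word character, then one or more of a non-digit (captured); then one or more of a non-whitespace character, then one or more of a word character (lazy) (non-capturing group).
The match spans [1:38] → 'U3S fquxioS/=Ktp uuumn0VGv;.-VTr30j0A'.

'U3S fquxioS/=Ktp uuumn0VGv;.-VTr30j0A'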